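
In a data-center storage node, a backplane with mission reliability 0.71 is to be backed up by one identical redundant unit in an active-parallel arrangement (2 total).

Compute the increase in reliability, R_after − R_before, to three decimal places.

0.206

R_before = 0.71
R_after = 1 − (1 − 0.71)^2 = 0.916
ΔR = 0.916 − 0.71 = 0.206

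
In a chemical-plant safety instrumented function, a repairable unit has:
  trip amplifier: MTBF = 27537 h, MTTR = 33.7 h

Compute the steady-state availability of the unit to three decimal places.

A(trip amplifier) = MTBF/(MTBF+MTTR) = 27537/(27537+33.7) = 0.999

0.999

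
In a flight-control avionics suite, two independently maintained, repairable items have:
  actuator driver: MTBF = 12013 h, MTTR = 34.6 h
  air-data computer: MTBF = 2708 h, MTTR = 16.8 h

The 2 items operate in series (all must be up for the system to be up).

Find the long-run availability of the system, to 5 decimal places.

0.99098

A(actuator driver) = MTBF/(MTBF+MTTR) = 12013/(12013+34.6) = 0.997128
A(air-data computer) = MTBF/(MTBF+MTTR) = 2708/(2708+16.8) = 0.993834
Series availability: 0.997128 × 0.993834 = 0.99098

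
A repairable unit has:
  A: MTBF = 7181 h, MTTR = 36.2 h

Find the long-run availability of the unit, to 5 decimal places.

0.99498

A(A) = MTBF/(MTBF+MTTR) = 7181/(7181+36.2) = 0.99498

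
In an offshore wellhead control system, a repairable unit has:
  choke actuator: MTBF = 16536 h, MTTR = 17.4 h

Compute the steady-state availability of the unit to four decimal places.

0.9989

A(choke actuator) = MTBF/(MTBF+MTTR) = 16536/(16536+17.4) = 0.9989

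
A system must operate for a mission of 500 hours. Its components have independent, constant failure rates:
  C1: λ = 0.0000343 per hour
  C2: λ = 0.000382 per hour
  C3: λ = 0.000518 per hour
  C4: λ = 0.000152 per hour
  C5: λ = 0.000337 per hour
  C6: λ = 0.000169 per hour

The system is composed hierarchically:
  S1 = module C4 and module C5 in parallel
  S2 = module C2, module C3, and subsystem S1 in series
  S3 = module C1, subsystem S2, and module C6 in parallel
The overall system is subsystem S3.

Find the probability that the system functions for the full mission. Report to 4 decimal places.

R(C1) = exp(−0.0000343 × 500) = 0.982996
R(C2) = exp(−0.000382 × 500) = 0.826133
R(C3) = exp(−0.000518 × 500) = 0.771823
R(C4) = exp(−0.000152 × 500) = 0.926816
R(C5) = exp(−0.000337 × 500) = 0.844931
R(C6) = exp(−0.000169 × 500) = 0.918972
Parallel (C4 and C5): 1 − (1 − 0.926816)(1 − 0.844931) = 0.988651
Series (C2, C3, and [0.988651]): 0.826133 × 0.771823 × 0.988651 = 0.630392
Parallel (C1, [0.630392], and C6): 1 − (1 − 0.982996)(1 − 0.630392)(1 − 0.918972) = 0.9995

0.9995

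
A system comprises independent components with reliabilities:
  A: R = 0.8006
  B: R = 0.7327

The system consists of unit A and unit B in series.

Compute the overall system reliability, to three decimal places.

0.587

Series (A and B): 0.80060 × 0.73270 = 0.587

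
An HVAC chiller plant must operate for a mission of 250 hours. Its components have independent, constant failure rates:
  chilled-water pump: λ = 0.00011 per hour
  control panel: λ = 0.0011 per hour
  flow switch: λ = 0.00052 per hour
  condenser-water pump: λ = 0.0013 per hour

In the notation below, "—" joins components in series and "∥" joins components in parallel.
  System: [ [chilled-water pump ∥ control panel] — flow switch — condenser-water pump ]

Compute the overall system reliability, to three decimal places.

R(chilled-water pump) = exp(−0.00011 × 250) = 0.97287
R(control panel) = exp(−0.0011 × 250) = 0.75957
R(flow switch) = exp(−0.00052 × 250) = 0.87810
R(condenser-water pump) = exp(−0.0013 × 250) = 0.72253
Parallel (chilled-water pump and control panel): 1 − (1 − 0.97287)(1 − 0.75957) = 0.99348
Series ([0.99348], flow switch, and condenser-water pump): 0.99348 × 0.87810 × 0.72253 = 0.630

0.630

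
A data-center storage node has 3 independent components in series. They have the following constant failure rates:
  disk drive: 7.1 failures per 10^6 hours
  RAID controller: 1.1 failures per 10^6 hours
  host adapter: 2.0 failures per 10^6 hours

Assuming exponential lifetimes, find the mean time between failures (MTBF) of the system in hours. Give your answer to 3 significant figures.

98000

Series of exponential components: λ_sys = Σ λ_i
λ_sys = 0.0000071 + 0.0000011 + 0.0000020 = 1.0200e-05 /h
MTBF = 1 / λ_sys = 98000 h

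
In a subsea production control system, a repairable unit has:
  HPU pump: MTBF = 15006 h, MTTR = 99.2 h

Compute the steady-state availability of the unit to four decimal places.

A(HPU pump) = MTBF/(MTBF+MTTR) = 15006/(15006+99.2) = 0.9934

0.9934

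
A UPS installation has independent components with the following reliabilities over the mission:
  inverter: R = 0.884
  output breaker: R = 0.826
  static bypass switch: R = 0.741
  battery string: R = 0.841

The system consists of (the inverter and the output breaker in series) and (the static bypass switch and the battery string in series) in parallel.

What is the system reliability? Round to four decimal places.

0.8983

Series (inverter and output breaker): 0.884000 × 0.826000 = 0.730184
Series (static bypass switch and battery string): 0.741000 × 0.841000 = 0.623181
Parallel ([0.730184] and [0.623181]): 1 − (1 − 0.730184)(1 − 0.623181) = 0.8983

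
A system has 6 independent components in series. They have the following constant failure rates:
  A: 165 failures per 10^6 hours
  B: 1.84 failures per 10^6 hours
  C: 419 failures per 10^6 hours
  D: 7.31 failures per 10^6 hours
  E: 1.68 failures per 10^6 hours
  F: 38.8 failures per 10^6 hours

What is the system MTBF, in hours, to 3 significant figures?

Series of exponential components: λ_sys = Σ λ_i
λ_sys = 0.000165 + 0.00000184 + 0.000419 + 0.00000731 + 0.00000168 + 0.0000388 = 6.3363e-04 /h
MTBF = 1 / λ_sys = 1580 h

1580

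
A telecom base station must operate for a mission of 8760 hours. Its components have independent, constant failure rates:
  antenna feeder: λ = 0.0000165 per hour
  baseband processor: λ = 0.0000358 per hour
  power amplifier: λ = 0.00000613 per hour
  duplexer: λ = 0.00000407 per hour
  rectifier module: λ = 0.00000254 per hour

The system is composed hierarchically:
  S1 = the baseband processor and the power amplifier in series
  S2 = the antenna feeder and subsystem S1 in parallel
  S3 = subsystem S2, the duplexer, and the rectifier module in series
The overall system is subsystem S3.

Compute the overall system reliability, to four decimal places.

0.9047

R(antenna feeder) = exp(−0.0000165 × 8760) = 0.865420
R(baseband processor) = exp(−0.0000358 × 8760) = 0.730805
R(power amplifier) = exp(−0.00000613 × 8760) = 0.947718
R(duplexer) = exp(−0.00000407 × 8760) = 0.964975
R(rectifier module) = exp(−0.00000254 × 8760) = 0.977995
Series (baseband processor and power amplifier): 0.730805 × 0.947718 = 0.692597
Parallel (antenna feeder and [0.692597]): 1 − (1 − 0.865420)(1 − 0.692597) = 0.958630
Series ([0.958630], duplexer, and rectifier module): 0.958630 × 0.964975 × 0.977995 = 0.9047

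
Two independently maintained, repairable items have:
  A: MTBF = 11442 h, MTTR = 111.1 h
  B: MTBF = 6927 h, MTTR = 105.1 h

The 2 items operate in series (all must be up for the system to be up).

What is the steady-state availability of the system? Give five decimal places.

A(A) = MTBF/(MTBF+MTTR) = 11442/(11442+111.1) = 0.990384
A(B) = MTBF/(MTBF+MTTR) = 6927/(6927+105.1) = 0.985054
Series availability: 0.990384 × 0.985054 = 0.97558

0.97558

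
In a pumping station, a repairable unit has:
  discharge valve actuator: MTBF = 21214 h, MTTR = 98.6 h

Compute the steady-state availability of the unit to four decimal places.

A(discharge valve actuator) = MTBF/(MTBF+MTTR) = 21214/(21214+98.6) = 0.9954

0.9954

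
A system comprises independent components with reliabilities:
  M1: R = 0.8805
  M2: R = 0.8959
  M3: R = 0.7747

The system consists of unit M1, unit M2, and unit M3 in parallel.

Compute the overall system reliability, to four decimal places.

Parallel (M1, M2, and M3): 1 − (1 − 0.880500)(1 − 0.895900)(1 − 0.774700) = 0.9972

0.9972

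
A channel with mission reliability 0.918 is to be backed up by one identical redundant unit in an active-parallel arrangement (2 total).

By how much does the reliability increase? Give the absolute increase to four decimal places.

0.0753

R_before = 0.918
R_after = 1 − (1 − 0.918)^2 = 0.9933
ΔR = 0.9933 − 0.918 = 0.0753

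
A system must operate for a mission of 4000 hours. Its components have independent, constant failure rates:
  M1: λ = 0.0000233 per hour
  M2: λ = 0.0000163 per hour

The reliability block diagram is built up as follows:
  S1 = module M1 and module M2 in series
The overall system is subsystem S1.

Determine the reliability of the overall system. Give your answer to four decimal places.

0.8535

R(M1) = exp(−0.0000233 × 4000) = 0.911011
R(M2) = exp(−0.0000163 × 4000) = 0.936880
Series (M1 and M2): 0.911011 × 0.936880 = 0.8535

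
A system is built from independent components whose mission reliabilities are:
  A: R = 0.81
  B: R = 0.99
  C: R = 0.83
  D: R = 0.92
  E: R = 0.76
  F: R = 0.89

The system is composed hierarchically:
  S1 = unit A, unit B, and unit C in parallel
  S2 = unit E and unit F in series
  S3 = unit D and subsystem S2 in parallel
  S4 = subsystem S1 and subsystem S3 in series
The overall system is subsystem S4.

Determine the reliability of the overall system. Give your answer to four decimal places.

0.9738

Parallel (A, B, and C): 1 − (1 − 0.810000)(1 − 0.990000)(1 − 0.830000) = 0.999677
Series (E and F): 0.760000 × 0.890000 = 0.676400
Parallel (D and [0.676400]): 1 − (1 − 0.920000)(1 − 0.676400) = 0.974112
Series ([0.999677] and [0.974112]): 0.999677 × 0.974112 = 0.9738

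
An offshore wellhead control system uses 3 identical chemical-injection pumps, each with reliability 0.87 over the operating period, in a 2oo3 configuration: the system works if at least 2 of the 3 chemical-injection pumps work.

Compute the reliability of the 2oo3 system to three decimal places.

R = Σ_{i=2}^{3} C(3,i) p^i (1−p)^{3−i} with p = 0.87
C(3,2)·0.87^2·0.13^1 = 0.29519
C(3,3)·0.87^3·0.13^0 = 0.65850
Sum = 0.954

0.954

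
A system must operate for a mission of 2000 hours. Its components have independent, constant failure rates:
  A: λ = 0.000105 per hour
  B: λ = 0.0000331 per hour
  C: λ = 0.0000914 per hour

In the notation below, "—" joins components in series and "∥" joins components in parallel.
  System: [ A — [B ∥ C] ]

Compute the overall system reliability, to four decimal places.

R(A) = exp(−0.000105 × 2000) = 0.810584
R(B) = exp(−0.0000331 × 2000) = 0.935944
R(C) = exp(−0.0000914 × 2000) = 0.832935
Parallel (B and C): 1 − (1 − 0.935944)(1 − 0.832935) = 0.989298
Series (A and [0.989298]): 0.810584 × 0.989298 = 0.8019

0.8019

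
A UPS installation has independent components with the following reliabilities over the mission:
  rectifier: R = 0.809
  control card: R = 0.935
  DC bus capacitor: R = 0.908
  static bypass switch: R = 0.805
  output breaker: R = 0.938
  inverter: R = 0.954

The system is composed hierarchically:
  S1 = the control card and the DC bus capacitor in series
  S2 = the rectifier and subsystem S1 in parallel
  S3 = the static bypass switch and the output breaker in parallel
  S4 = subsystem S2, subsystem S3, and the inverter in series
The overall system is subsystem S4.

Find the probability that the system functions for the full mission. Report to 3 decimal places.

0.915

Series (control card and DC bus capacitor): 0.93500 × 0.90800 = 0.84898
Parallel (rectifier and [0.84898]): 1 − (1 − 0.80900)(1 − 0.84898) = 0.97116
Parallel (static bypass switch and output breaker): 1 − (1 − 0.80500)(1 − 0.93800) = 0.98791
Series ([0.97116], [0.98791], and inverter): 0.97116 × 0.98791 × 0.95400 = 0.915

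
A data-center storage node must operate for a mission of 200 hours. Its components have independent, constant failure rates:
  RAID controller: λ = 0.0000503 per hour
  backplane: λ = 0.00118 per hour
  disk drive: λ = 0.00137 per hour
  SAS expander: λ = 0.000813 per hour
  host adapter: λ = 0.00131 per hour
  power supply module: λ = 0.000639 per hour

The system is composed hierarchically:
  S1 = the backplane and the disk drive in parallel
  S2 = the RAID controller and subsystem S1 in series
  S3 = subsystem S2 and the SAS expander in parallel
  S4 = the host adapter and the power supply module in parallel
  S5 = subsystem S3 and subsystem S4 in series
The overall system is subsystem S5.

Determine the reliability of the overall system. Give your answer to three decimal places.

0.964

R(RAID controller) = exp(−0.0000503 × 200) = 0.98999
R(backplane) = exp(−0.00118 × 200) = 0.78978
R(disk drive) = exp(−0.00137 × 200) = 0.76033
R(SAS expander) = exp(−0.000813 × 200) = 0.84993
R(host adapter) = exp(−0.00131 × 200) = 0.76951
R(power supply module) = exp(−0.000639 × 200) = 0.88003
Parallel (backplane and disk drive): 1 − (1 − 0.78978)(1 − 0.76033) = 0.94962
Series (RAID controller and [0.94962]): 0.98999 × 0.94962 = 0.94011
Parallel ([0.94011] and SAS expander): 1 − (1 − 0.94011)(1 − 0.84993) = 0.99101
Parallel (host adapter and power supply module): 1 − (1 − 0.76951)(1 − 0.88003) = 0.97235
Series ([0.99101] and [0.97235]): 0.99101 × 0.97235 = 0.964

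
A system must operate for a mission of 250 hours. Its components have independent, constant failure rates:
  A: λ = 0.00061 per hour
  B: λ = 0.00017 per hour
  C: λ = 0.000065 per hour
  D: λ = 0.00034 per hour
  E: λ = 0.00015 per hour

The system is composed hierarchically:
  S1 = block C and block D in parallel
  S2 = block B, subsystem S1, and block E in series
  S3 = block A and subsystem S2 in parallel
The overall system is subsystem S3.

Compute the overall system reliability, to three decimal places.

0.989

R(A) = exp(−0.00061 × 250) = 0.85856
R(B) = exp(−0.00017 × 250) = 0.95839
R(C) = exp(−0.000065 × 250) = 0.98388
R(D) = exp(−0.00034 × 250) = 0.91851
R(E) = exp(−0.00015 × 250) = 0.96319
Parallel (C and D): 1 − (1 − 0.98388)(1 − 0.91851) = 0.99869
Series (B, [0.99869], and E): 0.95839 × 0.99869 × 0.96319 = 0.92190
Parallel (A and [0.92190]): 1 − (1 − 0.85856)(1 − 0.92190) = 0.989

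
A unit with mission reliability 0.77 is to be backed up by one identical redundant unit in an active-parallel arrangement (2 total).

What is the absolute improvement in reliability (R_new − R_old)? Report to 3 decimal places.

R_before = 0.77
R_after = 1 − (1 − 0.77)^2 = 0.947
ΔR = 0.947 − 0.77 = 0.177

0.177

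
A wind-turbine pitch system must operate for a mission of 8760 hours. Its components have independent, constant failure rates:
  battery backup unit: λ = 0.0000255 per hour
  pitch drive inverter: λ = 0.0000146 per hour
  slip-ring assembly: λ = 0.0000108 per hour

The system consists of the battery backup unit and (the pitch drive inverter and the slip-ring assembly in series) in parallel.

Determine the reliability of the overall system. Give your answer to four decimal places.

0.9601

R(battery backup unit) = exp(−0.0000255 × 8760) = 0.799811
R(pitch drive inverter) = exp(−0.0000146 × 8760) = 0.879945
R(slip-ring assembly) = exp(−0.0000108 × 8760) = 0.909729
Series (pitch drive inverter and slip-ring assembly): 0.879945 × 0.909729 = 0.800511
Parallel (battery backup unit and [0.800511]): 1 − (1 − 0.799811)(1 − 0.800511) = 0.9601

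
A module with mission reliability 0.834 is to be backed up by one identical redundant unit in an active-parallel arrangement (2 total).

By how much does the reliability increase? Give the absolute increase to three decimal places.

R_before = 0.834
R_after = 1 − (1 − 0.834)^2 = 0.972
ΔR = 0.972 − 0.834 = 0.138

0.138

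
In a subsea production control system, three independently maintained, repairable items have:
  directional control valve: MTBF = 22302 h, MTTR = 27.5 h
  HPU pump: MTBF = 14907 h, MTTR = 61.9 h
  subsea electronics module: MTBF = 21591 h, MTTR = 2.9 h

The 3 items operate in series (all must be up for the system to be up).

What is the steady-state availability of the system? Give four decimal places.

0.9945

A(directional control valve) = MTBF/(MTBF+MTTR) = 22302/(22302+27.5) = 0.998768
A(HPU pump) = MTBF/(MTBF+MTTR) = 14907/(14907+61.9) = 0.995865
A(subsea electronics module) = MTBF/(MTBF+MTTR) = 21591/(21591+2.9) = 0.999866
Series availability: 0.998768 × 0.995865 × 0.999866 = 0.9945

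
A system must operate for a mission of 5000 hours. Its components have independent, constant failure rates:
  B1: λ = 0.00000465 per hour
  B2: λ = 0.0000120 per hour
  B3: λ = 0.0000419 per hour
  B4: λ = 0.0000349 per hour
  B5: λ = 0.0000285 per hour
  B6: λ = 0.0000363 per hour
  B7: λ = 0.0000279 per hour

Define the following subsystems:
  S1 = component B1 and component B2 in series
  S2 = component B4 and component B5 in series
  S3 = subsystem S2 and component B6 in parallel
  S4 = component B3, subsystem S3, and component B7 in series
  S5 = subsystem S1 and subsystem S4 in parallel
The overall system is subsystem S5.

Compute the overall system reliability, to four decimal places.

R(B1) = exp(−0.00000465 × 5000) = 0.977018
R(B2) = exp(−0.0000120 × 5000) = 0.941765
R(B3) = exp(−0.0000419 × 5000) = 0.810990
R(B4) = exp(−0.0000349 × 5000) = 0.839877
R(B5) = exp(−0.0000285 × 5000) = 0.867188
R(B6) = exp(−0.0000363 × 5000) = 0.834018
R(B7) = exp(−0.0000279 × 5000) = 0.869793
Series (B1 and B2): 0.977018 × 0.941765 = 0.920121
Series (B4 and B5): 0.839877 × 0.867188 = 0.728331
Parallel ([0.728331] and B6): 1 − (1 − 0.728331)(1 − 0.834018) = 0.954908
Series (B3, [0.954908], and B7): 0.810990 × 0.954908 × 0.869793 = 0.673586
Parallel ([0.920121] and [0.673586]): 1 − (1 − 0.920121)(1 − 0.673586) = 0.9739

0.9739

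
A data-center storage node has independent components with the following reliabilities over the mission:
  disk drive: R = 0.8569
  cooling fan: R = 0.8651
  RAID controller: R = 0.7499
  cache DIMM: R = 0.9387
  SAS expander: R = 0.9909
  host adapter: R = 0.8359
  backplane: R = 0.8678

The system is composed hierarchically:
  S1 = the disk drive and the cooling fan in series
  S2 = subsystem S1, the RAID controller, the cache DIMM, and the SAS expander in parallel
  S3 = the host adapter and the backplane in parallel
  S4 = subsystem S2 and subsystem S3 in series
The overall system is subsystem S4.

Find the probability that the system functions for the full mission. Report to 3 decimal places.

0.978

Series (disk drive and cooling fan): 0.85690 × 0.86510 = 0.74130
Parallel ([0.74130], RAID controller, cache DIMM, and SAS expander): 1 − (1 − 0.74130)(1 − 0.74990)(1 − 0.93870)(1 − 0.99090) = 0.99996
Parallel (host adapter and backplane): 1 − (1 − 0.83590)(1 − 0.86780) = 0.97831
Series ([0.99996] and [0.97831]): 0.99996 × 0.97831 = 0.978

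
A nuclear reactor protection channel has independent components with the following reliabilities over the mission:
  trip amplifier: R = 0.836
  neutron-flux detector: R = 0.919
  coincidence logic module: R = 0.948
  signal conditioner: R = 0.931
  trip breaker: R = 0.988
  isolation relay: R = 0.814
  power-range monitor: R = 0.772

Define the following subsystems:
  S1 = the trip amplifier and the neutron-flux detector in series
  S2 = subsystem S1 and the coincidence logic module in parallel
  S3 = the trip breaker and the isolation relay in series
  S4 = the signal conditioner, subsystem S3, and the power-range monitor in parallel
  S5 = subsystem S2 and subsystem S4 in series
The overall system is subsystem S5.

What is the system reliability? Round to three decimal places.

Series (trip amplifier and neutron-flux detector): 0.83600 × 0.91900 = 0.76828
Parallel ([0.76828] and coincidence logic module): 1 − (1 − 0.76828)(1 − 0.94800) = 0.98795
Series (trip breaker and isolation relay): 0.98800 × 0.81400 = 0.80423
Parallel (signal conditioner, [0.80423], and power-range monitor): 1 − (1 − 0.93100)(1 − 0.80423)(1 − 0.77200) = 0.99692
Series ([0.98795] and [0.99692]): 0.98795 × 0.99692 = 0.985

0.985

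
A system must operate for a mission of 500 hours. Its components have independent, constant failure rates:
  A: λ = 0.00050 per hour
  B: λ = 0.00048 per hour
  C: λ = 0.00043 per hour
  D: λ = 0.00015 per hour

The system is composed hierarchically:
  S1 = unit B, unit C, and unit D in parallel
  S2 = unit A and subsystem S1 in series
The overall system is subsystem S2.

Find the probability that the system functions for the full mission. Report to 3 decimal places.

0.776

R(A) = exp(−0.00050 × 500) = 0.77880
R(B) = exp(−0.00048 × 500) = 0.78663
R(C) = exp(−0.00043 × 500) = 0.80654
R(D) = exp(−0.00015 × 500) = 0.92774
Parallel (B, C, and D): 1 − (1 − 0.78663)(1 − 0.80654)(1 − 0.92774) = 0.99702
Series (A and [0.99702]): 0.77880 × 0.99702 = 0.776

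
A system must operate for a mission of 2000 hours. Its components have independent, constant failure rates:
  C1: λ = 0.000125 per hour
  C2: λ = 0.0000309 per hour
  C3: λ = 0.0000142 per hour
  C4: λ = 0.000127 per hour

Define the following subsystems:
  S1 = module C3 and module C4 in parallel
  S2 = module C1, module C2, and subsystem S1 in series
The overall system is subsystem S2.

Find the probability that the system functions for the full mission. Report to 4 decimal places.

0.7275

R(C1) = exp(−0.000125 × 2000) = 0.778801
R(C2) = exp(−0.0000309 × 2000) = 0.940071
R(C3) = exp(−0.0000142 × 2000) = 0.971999
R(C4) = exp(−0.000127 × 2000) = 0.775692
Parallel (C3 and C4): 1 − (1 − 0.971999)(1 − 0.775692) = 0.993719
Series (C1, C2, and [0.993719]): 0.778801 × 0.940071 × 0.993719 = 0.7275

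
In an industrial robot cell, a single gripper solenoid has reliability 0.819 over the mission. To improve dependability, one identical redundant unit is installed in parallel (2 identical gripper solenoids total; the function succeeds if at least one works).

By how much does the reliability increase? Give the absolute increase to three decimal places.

R_before = 0.819
R_after = 1 − (1 − 0.819)^2 = 0.967
ΔR = 0.967 − 0.819 = 0.148

0.148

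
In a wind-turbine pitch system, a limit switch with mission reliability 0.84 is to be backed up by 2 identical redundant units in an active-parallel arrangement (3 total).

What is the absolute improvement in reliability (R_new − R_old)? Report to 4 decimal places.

R_before = 0.84
R_after = 1 − (1 − 0.84)^3 = 0.9959
ΔR = 0.9959 − 0.84 = 0.1559

0.1559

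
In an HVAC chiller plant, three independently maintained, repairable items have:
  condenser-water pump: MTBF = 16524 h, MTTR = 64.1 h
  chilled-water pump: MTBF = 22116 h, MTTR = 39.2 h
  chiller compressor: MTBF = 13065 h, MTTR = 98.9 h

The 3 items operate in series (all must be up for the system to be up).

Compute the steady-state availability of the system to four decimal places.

A(condenser-water pump) = MTBF/(MTBF+MTTR) = 16524/(16524+64.1) = 0.996136
A(chilled-water pump) = MTBF/(MTBF+MTTR) = 22116/(22116+39.2) = 0.998231
A(chiller compressor) = MTBF/(MTBF+MTTR) = 13065/(13065+98.9) = 0.992487
Series availability: 0.996136 × 0.998231 × 0.992487 = 0.9869

0.9869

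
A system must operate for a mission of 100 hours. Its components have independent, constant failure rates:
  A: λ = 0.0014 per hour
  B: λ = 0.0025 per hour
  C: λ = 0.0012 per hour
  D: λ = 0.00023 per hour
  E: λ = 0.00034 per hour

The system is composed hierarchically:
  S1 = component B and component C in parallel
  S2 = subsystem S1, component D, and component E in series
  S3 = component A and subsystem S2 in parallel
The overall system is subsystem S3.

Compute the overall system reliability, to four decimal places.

0.9897

R(A) = exp(−0.0014 × 100) = 0.869358
R(B) = exp(−0.0025 × 100) = 0.778801
R(C) = exp(−0.0012 × 100) = 0.886920
R(D) = exp(−0.00023 × 100) = 0.977262
R(E) = exp(−0.00034 × 100) = 0.966572
Parallel (B and C): 1 − (1 − 0.778801)(1 − 0.886920) = 0.974987
Series ([0.974987], D, and E): 0.974987 × 0.977262 × 0.966572 = 0.920967
Parallel (A and [0.920967]): 1 − (1 − 0.869358)(1 − 0.920967) = 0.9897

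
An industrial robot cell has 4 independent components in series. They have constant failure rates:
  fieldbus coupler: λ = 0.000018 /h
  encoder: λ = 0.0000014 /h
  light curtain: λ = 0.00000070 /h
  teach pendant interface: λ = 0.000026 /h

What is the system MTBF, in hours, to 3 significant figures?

21700

Series of exponential components: λ_sys = Σ λ_i
λ_sys = 0.000018 + 0.0000014 + 0.00000070 + 0.000026 = 4.6100e-05 /h
MTBF = 1 / λ_sys = 21700 h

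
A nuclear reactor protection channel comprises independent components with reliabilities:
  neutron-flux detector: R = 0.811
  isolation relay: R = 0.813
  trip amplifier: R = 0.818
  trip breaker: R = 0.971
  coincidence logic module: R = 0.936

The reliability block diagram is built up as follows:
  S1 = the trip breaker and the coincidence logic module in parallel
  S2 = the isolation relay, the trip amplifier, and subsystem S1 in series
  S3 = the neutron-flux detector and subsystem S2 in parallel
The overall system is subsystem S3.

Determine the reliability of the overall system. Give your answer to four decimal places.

Parallel (trip breaker and coincidence logic module): 1 − (1 − 0.971000)(1 − 0.936000) = 0.998144
Series (isolation relay, trip amplifier, and [0.998144]): 0.813000 × 0.818000 × 0.998144 = 0.663800
Parallel (neutron-flux detector and [0.663800]): 1 − (1 − 0.811000)(1 − 0.663800) = 0.9365

0.9365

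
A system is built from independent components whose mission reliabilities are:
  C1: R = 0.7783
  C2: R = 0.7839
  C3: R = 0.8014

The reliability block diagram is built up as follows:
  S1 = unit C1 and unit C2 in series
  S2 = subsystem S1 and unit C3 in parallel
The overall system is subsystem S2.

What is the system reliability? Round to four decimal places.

0.9226

Series (C1 and C2): 0.778300 × 0.783900 = 0.610109
Parallel ([0.610109] and C3): 1 − (1 − 0.610109)(1 − 0.801400) = 0.9226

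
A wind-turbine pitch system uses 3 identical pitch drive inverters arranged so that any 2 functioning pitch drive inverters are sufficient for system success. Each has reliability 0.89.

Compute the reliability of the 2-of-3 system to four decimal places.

R = Σ_{i=2}^{3} C(3,i) p^i (1−p)^{3−i} with p = 0.89
C(3,2)·0.89^2·0.11^1 = 0.261393
C(3,3)·0.89^3·0.11^0 = 0.704969
Sum = 0.9664

0.9664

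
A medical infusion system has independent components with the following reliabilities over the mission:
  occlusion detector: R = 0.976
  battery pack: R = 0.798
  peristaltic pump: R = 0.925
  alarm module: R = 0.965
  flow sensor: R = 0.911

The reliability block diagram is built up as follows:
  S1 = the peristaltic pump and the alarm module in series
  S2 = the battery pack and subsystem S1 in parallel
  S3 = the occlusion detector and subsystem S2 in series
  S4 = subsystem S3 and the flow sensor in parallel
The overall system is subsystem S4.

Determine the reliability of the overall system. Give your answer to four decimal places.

0.9960

Series (peristaltic pump and alarm module): 0.925000 × 0.965000 = 0.892625
Parallel (battery pack and [0.892625]): 1 − (1 − 0.798000)(1 − 0.892625) = 0.978310
Series (occlusion detector and [0.978310]): 0.976000 × 0.978310 = 0.954831
Parallel ([0.954831] and flow sensor): 1 − (1 − 0.954831)(1 − 0.911000) = 0.9960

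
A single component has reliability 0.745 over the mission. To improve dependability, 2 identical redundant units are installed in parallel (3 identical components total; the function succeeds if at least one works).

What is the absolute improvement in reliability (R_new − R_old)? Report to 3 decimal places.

0.238

R_before = 0.745
R_after = 1 − (1 − 0.745)^3 = 0.983
ΔR = 0.983 − 0.745 = 0.238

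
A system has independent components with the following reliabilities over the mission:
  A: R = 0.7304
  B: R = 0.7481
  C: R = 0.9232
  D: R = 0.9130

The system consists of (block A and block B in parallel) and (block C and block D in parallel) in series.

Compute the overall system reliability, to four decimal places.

0.9259

Parallel (A and B): 1 − (1 − 0.730400)(1 − 0.748100) = 0.932088
Parallel (C and D): 1 − (1 − 0.923200)(1 − 0.913000) = 0.993318
Series ([0.932088] and [0.993318]): 0.932088 × 0.993318 = 0.9259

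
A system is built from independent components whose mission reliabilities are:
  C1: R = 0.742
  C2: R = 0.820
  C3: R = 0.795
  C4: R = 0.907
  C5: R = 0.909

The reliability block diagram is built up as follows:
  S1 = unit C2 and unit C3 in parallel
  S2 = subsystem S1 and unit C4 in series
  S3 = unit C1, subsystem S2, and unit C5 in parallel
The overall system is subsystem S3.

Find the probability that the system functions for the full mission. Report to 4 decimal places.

Parallel (C2 and C3): 1 − (1 − 0.820000)(1 − 0.795000) = 0.963100
Series ([0.963100] and C4): 0.963100 × 0.907000 = 0.873532
Parallel (C1, [0.873532], and C5): 1 − (1 − 0.742000)(1 − 0.873532)(1 − 0.909000) = 0.9970

0.9970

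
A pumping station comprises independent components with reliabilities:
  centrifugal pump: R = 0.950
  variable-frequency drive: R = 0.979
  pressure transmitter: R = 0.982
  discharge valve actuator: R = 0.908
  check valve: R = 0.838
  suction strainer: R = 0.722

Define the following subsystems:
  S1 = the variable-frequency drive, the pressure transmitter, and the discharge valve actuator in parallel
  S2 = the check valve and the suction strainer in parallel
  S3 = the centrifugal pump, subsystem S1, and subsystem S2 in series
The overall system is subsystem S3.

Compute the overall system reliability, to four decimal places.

Parallel (variable-frequency drive, pressure transmitter, and discharge valve actuator): 1 − (1 − 0.979000)(1 − 0.982000)(1 − 0.908000) = 0.999965
Parallel (check valve and suction strainer): 1 − (1 − 0.838000)(1 − 0.722000) = 0.954964
Series (centrifugal pump, [0.999965], and [0.954964]): 0.950000 × 0.999965 × 0.954964 = 0.9072

0.9072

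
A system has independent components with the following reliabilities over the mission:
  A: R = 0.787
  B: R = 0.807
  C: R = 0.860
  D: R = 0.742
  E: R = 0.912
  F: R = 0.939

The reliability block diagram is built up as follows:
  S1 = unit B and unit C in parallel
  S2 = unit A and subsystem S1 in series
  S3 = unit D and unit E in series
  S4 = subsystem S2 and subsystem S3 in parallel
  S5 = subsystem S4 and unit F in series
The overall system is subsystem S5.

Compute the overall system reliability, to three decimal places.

Parallel (B and C): 1 − (1 − 0.80700)(1 − 0.86000) = 0.97298
Series (A and [0.97298]): 0.78700 × 0.97298 = 0.76574
Series (D and E): 0.74200 × 0.91200 = 0.67670
Parallel ([0.76574] and [0.67670]): 1 − (1 − 0.76574)(1 − 0.67670) = 0.92426
Series ([0.92426] and F): 0.92426 × 0.93900 = 0.868

0.868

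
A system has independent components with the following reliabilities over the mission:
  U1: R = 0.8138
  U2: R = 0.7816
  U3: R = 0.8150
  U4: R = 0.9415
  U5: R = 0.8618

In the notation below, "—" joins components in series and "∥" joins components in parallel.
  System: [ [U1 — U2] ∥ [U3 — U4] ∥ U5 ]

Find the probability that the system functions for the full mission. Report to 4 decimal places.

Series (U1 and U2): 0.813800 × 0.781600 = 0.636066
Series (U3 and U4): 0.815000 × 0.941500 = 0.767323
Parallel ([0.636066], [0.767323], and U5): 1 − (1 − 0.636066)(1 − 0.767323)(1 − 0.861800) = 0.9883

0.9883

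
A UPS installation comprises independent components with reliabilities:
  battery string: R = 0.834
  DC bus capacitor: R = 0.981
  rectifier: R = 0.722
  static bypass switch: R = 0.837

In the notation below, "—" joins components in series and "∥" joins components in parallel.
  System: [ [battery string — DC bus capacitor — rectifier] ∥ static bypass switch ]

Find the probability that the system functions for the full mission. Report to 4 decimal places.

0.9333

Series (battery string, DC bus capacitor, and rectifier): 0.834000 × 0.981000 × 0.722000 = 0.590707
Parallel ([0.590707] and static bypass switch): 1 − (1 − 0.590707)(1 − 0.837000) = 0.9333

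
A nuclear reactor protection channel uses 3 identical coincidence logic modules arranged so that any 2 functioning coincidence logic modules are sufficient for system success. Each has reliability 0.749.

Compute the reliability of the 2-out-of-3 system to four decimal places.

R = Σ_{i=2}^{3} C(3,i) p^i (1−p)^{3−i} with p = 0.749
C(3,2)·0.749^2·0.251^1 = 0.422434
C(3,3)·0.749^3·0.251^0 = 0.420190
Sum = 0.8426

0.8426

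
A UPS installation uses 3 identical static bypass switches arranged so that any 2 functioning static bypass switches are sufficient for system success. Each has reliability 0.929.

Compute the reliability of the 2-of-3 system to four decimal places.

0.9856

R = Σ_{i=2}^{3} C(3,i) p^i (1−p)^{3−i} with p = 0.929
C(3,2)·0.929^2·0.071^1 = 0.183828
C(3,3)·0.929^3·0.071^0 = 0.801765
Sum = 0.9856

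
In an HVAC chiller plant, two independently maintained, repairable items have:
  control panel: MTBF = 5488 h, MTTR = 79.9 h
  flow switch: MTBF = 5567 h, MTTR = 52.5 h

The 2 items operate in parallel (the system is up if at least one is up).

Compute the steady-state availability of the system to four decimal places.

0.9999

A(control panel) = MTBF/(MTBF+MTTR) = 5488/(5488+79.9) = 0.985650
A(flow switch) = MTBF/(MTBF+MTTR) = 5567/(5567+52.5) = 0.990658
Parallel availability: 1 − (1 − 0.985650)(1 − 0.990658) = 0.9999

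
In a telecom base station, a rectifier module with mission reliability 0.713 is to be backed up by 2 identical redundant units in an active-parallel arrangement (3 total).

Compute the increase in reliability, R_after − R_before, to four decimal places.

R_before = 0.713
R_after = 1 − (1 − 0.713)^3 = 0.9764
ΔR = 0.9764 − 0.713 = 0.2634

0.2634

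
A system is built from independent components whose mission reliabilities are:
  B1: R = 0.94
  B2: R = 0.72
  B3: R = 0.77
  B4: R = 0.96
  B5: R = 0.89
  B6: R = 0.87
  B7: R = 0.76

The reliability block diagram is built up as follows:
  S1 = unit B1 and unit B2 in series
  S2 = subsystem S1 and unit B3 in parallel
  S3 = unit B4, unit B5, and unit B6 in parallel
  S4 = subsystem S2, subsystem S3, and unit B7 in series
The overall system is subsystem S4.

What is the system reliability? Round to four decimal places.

Series (B1 and B2): 0.940000 × 0.720000 = 0.676800
Parallel ([0.676800] and B3): 1 − (1 − 0.676800)(1 − 0.770000) = 0.925664
Parallel (B4, B5, and B6): 1 − (1 − 0.960000)(1 − 0.890000)(1 − 0.870000) = 0.999428
Series ([0.925664], [0.999428], and B7): 0.925664 × 0.999428 × 0.760000 = 0.7031

0.7031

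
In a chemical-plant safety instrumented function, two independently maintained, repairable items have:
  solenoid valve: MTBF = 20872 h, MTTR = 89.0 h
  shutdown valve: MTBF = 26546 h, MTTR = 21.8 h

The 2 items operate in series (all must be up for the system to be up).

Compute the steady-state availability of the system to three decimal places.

A(solenoid valve) = MTBF/(MTBF+MTTR) = 20872/(20872+89.0) = 0.995754
A(shutdown valve) = MTBF/(MTBF+MTTR) = 26546/(26546+21.8) = 0.999179
Series availability: 0.995754 × 0.999179 = 0.995

0.995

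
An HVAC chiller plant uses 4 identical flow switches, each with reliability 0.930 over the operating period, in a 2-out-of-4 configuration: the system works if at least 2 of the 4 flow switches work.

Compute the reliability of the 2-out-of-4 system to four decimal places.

0.9987

R = Σ_{i=2}^{4} C(4,i) p^i (1−p)^{4−i} with p = 0.930
C(4,2)·0.930^2·0.070^2 = 0.025428
C(4,3)·0.930^3·0.070^1 = 0.225220
C(4,4)·0.930^4·0.070^0 = 0.748052
Sum = 0.9987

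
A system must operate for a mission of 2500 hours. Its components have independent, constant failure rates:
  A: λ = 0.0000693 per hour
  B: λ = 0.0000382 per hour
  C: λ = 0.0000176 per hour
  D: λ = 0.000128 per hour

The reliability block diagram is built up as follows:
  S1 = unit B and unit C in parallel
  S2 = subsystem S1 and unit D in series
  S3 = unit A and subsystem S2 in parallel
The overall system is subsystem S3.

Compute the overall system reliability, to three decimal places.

R(A) = exp(−0.0000693 × 2500) = 0.84093
R(B) = exp(−0.0000382 × 2500) = 0.90892
R(C) = exp(−0.0000176 × 2500) = 0.95695
R(D) = exp(−0.000128 × 2500) = 0.72615
Parallel (B and C): 1 − (1 − 0.90892)(1 − 0.95695) = 0.99608
Series ([0.99608] and D): 0.99608 × 0.72615 = 0.72330
Parallel (A and [0.72330]): 1 − (1 − 0.84093)(1 − 0.72330) = 0.956

0.956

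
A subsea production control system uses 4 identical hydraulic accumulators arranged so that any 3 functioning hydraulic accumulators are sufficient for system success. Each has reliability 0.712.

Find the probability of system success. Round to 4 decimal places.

R = Σ_{i=3}^{4} C(4,i) p^i (1−p)^{4−i} with p = 0.712
C(4,3)·0.712^3·0.288^1 = 0.415808
C(4,4)·0.712^4·0.288^0 = 0.256992
Sum = 0.6728

0.6728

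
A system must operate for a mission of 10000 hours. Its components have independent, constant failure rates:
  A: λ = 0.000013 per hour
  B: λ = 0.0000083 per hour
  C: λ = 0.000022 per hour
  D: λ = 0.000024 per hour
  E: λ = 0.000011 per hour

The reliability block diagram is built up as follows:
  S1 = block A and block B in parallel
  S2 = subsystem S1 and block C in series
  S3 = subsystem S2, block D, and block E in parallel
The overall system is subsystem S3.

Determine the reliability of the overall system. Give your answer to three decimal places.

0.995

R(A) = exp(−0.000013 × 10000) = 0.87810
R(B) = exp(−0.0000083 × 10000) = 0.92035
R(C) = exp(−0.000022 × 10000) = 0.80252
R(D) = exp(−0.000024 × 10000) = 0.78663
R(E) = exp(−0.000011 × 10000) = 0.89583
Parallel (A and B): 1 − (1 − 0.87810)(1 − 0.92035) = 0.99029
Series ([0.99029] and C): 0.99029 × 0.80252 = 0.79473
Parallel ([0.79473], D, and E): 1 − (1 − 0.79473)(1 − 0.78663)(1 − 0.89583) = 0.995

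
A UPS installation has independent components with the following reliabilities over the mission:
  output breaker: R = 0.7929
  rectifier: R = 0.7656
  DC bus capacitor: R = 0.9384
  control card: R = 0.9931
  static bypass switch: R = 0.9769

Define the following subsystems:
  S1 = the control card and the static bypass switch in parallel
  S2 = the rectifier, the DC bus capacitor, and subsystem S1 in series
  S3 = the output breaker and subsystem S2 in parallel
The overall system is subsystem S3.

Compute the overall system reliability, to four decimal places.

0.9417

Parallel (control card and static bypass switch): 1 − (1 − 0.993100)(1 − 0.976900) = 0.999841
Series (rectifier, DC bus capacitor, and [0.999841]): 0.765600 × 0.938400 × 0.999841 = 0.718325
Parallel (output breaker and [0.718325]): 1 − (1 − 0.792900)(1 − 0.718325) = 0.9417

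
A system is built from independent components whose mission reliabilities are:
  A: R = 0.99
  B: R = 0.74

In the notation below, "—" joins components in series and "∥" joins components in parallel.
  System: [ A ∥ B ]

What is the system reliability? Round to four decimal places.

Parallel (A and B): 1 − (1 − 0.990000)(1 − 0.740000) = 0.9974

0.9974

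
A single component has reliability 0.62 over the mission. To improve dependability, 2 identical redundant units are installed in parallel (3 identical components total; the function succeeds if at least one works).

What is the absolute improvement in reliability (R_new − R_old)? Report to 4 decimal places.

R_before = 0.62
R_after = 1 − (1 − 0.62)^3 = 0.9451
ΔR = 0.9451 − 0.62 = 0.3251

0.3251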